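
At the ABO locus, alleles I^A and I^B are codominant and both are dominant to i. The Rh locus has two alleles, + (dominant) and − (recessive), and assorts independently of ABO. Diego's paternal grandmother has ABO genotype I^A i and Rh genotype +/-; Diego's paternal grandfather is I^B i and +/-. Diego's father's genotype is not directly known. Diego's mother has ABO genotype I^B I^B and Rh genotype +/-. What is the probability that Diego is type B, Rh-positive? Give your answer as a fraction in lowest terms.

Diego's father's ABO genotype from I^A i × I^B i: 1/4 I^A I^B, 1/4 I^A i, 1/4 I^B i, 1/4 i i.
Crossing each possibility with the mother I^B I^B and summing P(type B): 1/4·1/2 + 1/4·1/2 + 1/4·1 + 1/4·1 = 3/4.
Similarly for Rh via the father's Rh distribution: P(Rh+) = 3/4.
Independent loci: 3/4 × 3/4 = 9/16.

9/16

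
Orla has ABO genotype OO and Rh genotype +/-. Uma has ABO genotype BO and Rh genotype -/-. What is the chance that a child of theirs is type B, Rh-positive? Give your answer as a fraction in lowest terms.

ABO cross OO × BO → offspring phenotypes: 1/2 O, 1/2 B.
Rh cross +/- × -/- → 1/2 Rh+, 1/2 Rh-.
Independent loci: P(type B, Rh-positive) = 1/2 × 1/2 = 1/4.

1/4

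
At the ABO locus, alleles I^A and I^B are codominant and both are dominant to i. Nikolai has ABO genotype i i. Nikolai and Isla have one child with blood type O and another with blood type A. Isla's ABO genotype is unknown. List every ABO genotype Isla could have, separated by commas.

I^A i

For each candidate genotype of Isla, check whether crossing it with i i can produce every observed child phenotype.
  I^A I^A → possible child types {A} ✗
  I^A I^B → possible child types {A, B} ✗
  I^A i → possible child types {O, A} ✓
  I^B I^B → possible child types {B} ✗
  I^B i → possible child types {O, B} ✗
  i i → possible child types {O} ✗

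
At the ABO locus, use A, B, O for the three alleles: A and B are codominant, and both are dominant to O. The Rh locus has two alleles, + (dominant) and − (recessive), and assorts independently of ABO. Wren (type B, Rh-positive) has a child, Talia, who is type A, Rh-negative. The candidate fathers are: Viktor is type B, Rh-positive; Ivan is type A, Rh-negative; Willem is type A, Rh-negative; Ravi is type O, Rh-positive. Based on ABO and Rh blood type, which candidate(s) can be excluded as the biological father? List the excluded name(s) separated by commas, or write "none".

Viktor, Ravi

A candidate is excluded only if no genotype consistent with his phenotype could produce a type A, Rh-negative child with a type B, Rh-positive mother.
Viktor (type B, Rh+): no genotype consistent with that phenotype can produce a type-A Rh- child with a type-B mother.
Ravi (type O, Rh+): no genotype consistent with that phenotype can produce a type-A Rh- child with a type-B mother.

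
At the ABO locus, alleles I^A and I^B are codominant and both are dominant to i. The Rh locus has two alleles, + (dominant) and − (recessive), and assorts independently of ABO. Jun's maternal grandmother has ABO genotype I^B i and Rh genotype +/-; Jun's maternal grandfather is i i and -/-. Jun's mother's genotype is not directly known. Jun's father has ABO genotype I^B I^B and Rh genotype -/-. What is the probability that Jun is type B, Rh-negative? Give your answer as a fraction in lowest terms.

3/4

Jun's mother's ABO genotype from I^B i × i i: 1/2 I^B i, 1/2 i i.
Crossing each possibility with the father I^B I^B and summing P(type B): 1/2·1 + 1/2·1 = 1.
Similarly for Rh via the mother's Rh distribution: P(Rh-) = 3/4.
Independent loci: 1 × 3/4 = 3/4.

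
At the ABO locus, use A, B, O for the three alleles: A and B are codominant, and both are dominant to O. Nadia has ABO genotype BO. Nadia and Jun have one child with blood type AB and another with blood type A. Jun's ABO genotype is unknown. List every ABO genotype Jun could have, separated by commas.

AA, AB, AO

For each candidate genotype of Jun, check whether crossing it with BO can produce every observed child phenotype.
  AA → possible child types {A, AB} ✓
  AB → possible child types {A, B, AB} ✓
  AO → possible child types {O, A, B, AB} ✓
  BB → possible child types {B} ✗
  BO → possible child types {O, B} ✗
  OO → possible child types {O, B} ✗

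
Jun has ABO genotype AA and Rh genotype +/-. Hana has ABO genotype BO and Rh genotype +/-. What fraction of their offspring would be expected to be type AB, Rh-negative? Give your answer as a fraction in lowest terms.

ABO cross AA × BO → offspring phenotypes: 1/2 A, 1/2 AB.
Rh cross +/- × +/- → 3/4 Rh+, 1/4 Rh-.
Independent loci: P(type AB, Rh-negative) = 1/2 × 1/4 = 1/8.

1/8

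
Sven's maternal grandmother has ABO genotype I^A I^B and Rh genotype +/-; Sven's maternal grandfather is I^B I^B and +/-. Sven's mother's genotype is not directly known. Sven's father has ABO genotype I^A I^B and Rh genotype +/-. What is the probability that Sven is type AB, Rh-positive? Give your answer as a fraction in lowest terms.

3/8

Sven's mother's ABO genotype from I^A I^B × I^B I^B: 1/2 I^A I^B, 1/2 I^B I^B.
Crossing each possibility with the father I^A I^B and summing P(type AB): 1/2·1/2 + 1/2·1/2 = 1/2.
Similarly for Rh via the mother's Rh distribution: P(Rh+) = 3/4.
Independent loci: 1/2 × 3/4 = 3/8.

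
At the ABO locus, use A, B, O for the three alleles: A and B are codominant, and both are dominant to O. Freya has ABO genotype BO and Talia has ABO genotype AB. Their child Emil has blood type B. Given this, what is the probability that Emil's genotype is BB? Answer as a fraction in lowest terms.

Cross BO × AB → 1/4 AB, 1/4 AO, 1/4 BB, 1/4 BO.
Type-B genotypes among offspring: BB (1/4), BO (1/4); total 1/2.
P(BB | type B) = (1/4) / (1/2) = 1/2.

1/2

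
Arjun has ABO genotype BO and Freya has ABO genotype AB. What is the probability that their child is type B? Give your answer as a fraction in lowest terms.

1/2

ABO cross BO × AB → offspring phenotypes: 1/4 A, 1/2 B, 1/4 AB.
So P(type B) = 1/2.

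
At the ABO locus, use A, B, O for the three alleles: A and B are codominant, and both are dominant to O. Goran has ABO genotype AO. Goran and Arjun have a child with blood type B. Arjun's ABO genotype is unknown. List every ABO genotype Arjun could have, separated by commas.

AB, BB, BO

For each candidate genotype of Arjun, check whether crossing it with AO can produce every observed child phenotype.
  AA → possible child types {A} ✗
  AB → possible child types {A, B, AB} ✓
  AO → possible child types {O, A} ✗
  BB → possible child types {B, AB} ✓
  BO → possible child types {O, A, B, AB} ✓
  OO → possible child types {O, A} ✗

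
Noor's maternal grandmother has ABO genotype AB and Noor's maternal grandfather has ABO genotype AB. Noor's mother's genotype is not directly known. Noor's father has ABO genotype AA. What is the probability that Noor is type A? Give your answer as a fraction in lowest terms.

1/2

Noor's mother's ABO genotype from AB × AB: 1/4 AA, 1/2 AB, 1/4 BB.
Crossing each possibility with the father AA and summing P(type A): 1/4·1 + 1/2·1/2 + 1/4·0 = 1/2.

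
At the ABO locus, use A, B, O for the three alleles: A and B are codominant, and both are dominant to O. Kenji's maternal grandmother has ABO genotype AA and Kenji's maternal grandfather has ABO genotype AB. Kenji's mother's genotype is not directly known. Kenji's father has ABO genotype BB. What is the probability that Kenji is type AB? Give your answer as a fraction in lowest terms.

Kenji's mother's ABO genotype from AA × AB: 1/2 AA, 1/2 AB.
Crossing each possibility with the father BB and summing P(type AB): 1/2·1 + 1/2·1/2 = 3/4.

3/4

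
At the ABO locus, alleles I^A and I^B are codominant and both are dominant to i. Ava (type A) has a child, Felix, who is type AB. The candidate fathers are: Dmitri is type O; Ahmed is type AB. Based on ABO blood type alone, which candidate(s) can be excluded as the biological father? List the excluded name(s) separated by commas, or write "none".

A candidate is excluded only if no genotype consistent with his phenotype could produce a type AB child with a type A mother.
Dmitri (type O): no genotype consistent with that phenotype can produce a type-AB child with a type-A mother.

Dmitri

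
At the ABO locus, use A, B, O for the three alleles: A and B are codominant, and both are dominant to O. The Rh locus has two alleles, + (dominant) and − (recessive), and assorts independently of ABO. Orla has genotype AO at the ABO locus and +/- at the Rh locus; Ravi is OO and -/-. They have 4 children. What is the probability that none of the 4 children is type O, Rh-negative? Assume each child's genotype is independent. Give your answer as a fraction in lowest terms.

81/256

ABO cross AO × OO → 1/2 O, 1/2 A.
Rh cross +/- × -/- → 1/2 Rh+, 1/2 Rh-; so P(type O, Rh-negative) = 1/2 × 1/2 = 1/4 per child.
P(not type O, Rh-negative) = 3/4 for one child; (3/4)^4 = 81/256.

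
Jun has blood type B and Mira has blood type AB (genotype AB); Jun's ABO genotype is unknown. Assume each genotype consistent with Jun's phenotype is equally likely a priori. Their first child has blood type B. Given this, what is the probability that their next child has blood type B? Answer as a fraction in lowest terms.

Possible genotypes: Jun ∈ {BB, BO}; Mira ∈ {AB}.
Weight each parental genotype pair by prior × P(type-B child):
  BB × AB: posterior weight 1/2; P(next child type B) = 1/2.
  BO × AB: posterior weight 1/2; P(next child type B) = 1/2.
Weighted sum = 1/2.

1/2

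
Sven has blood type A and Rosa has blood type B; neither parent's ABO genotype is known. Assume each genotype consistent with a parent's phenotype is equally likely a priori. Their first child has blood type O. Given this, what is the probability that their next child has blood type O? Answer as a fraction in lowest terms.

Possible genotypes: Sven ∈ {I^A I^A, I^A i}; Rosa ∈ {I^B I^B, I^B i}.
Weight each parental genotype pair by prior × P(type-O child):
  I^A i × I^B i: posterior weight 1; P(next child type O) = 1/4.
Weighted sum = 1/4.

1/4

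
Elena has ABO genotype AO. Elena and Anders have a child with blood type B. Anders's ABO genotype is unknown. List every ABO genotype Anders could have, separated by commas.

For each candidate genotype of Anders, check whether crossing it with AO can produce every observed child phenotype.
  AA → possible child types {A} ✗
  AB → possible child types {A, B, AB} ✓
  AO → possible child types {O, A} ✗
  BB → possible child types {B, AB} ✓
  BO → possible child types {O, A, B, AB} ✓
  OO → possible child types {O, A} ✗

AB, BB, BO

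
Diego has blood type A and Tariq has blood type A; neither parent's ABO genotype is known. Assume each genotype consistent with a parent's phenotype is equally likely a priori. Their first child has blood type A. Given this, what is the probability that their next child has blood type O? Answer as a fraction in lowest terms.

Possible genotypes: Diego ∈ {AA, AO}; Tariq ∈ {AA, AO}.
Weight each parental genotype pair by prior × P(type-A child):
  AA × AA: posterior weight 4/15; P(next child type O) = 0.
  AA × AO: posterior weight 4/15; P(next child type O) = 0.
  AO × AA: posterior weight 4/15; P(next child type O) = 0.
  AO × AO: posterior weight 1/5; P(next child type O) = 1/4.
Weighted sum = 1/20.

1/20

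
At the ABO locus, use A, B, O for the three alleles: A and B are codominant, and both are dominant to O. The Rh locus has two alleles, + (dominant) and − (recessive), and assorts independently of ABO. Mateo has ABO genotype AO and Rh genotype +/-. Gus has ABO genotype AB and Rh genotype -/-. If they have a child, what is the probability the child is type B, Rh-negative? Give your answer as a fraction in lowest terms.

ABO cross AO × AB → offspring phenotypes: 1/2 A, 1/4 B, 1/4 AB.
Rh cross +/- × -/- → 1/2 Rh+, 1/2 Rh-.
Independent loci: P(type B, Rh-negative) = 1/4 × 1/2 = 1/8.

1/8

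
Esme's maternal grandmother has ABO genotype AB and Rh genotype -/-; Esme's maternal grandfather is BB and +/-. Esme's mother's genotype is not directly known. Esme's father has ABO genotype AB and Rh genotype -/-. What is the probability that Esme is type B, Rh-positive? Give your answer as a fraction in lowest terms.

3/32

Esme's mother's ABO genotype from AB × BB: 1/2 AB, 1/2 BB.
Crossing each possibility with the father AB and summing P(type B): 1/2·1/4 + 1/2·1/2 = 3/8.
Similarly for Rh via the mother's Rh distribution: P(Rh+) = 1/4.
Independent loci: 3/8 × 1/4 = 3/32.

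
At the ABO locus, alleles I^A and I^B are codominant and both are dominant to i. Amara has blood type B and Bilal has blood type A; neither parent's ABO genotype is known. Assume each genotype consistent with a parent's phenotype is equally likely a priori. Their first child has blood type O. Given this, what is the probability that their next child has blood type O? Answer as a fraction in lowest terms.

Possible genotypes: Amara ∈ {I^B I^B, I^B i}; Bilal ∈ {I^A I^A, I^A i}.
Weight each parental genotype pair by prior × P(type-O child):
  I^B i × I^A i: posterior weight 1; P(next child type O) = 1/4.
Weighted sum = 1/4.

1/4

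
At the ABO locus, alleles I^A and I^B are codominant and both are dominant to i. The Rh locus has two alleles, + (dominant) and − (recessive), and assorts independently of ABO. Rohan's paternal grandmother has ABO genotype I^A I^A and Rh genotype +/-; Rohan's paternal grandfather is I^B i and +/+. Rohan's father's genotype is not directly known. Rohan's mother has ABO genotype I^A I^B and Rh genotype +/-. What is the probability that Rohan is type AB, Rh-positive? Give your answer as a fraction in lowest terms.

21/64

Rohan's father's ABO genotype from I^A I^A × I^B i: 1/2 I^A I^B, 1/2 I^A i.
Crossing each possibility with the mother I^A I^B and summing P(type AB): 1/2·1/2 + 1/2·1/4 = 3/8.
Similarly for Rh via the father's Rh distribution: P(Rh+) = 7/8.
Independent loci: 3/8 × 7/8 = 21/64.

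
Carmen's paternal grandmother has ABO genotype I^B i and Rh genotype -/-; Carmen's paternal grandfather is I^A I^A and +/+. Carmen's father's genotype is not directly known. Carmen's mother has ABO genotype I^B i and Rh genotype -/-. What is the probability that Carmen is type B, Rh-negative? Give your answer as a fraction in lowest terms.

3/16

Carmen's father's ABO genotype from I^B i × I^A I^A: 1/2 I^A I^B, 1/2 I^A i.
Crossing each possibility with the mother I^B i and summing P(type B): 1/2·1/2 + 1/2·1/4 = 3/8.
Similarly for Rh via the father's Rh distribution: P(Rh-) = 1/2.
Independent loci: 3/8 × 1/2 = 3/16.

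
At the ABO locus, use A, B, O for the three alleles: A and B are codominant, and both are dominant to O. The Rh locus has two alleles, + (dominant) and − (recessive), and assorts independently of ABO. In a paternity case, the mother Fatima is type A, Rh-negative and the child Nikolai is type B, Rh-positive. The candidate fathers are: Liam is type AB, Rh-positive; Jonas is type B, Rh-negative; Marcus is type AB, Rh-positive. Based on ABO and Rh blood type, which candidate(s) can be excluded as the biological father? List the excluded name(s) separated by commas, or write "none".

A candidate is excluded only if no genotype consistent with his phenotype could produce a type B, Rh-positive child with a type A, Rh-negative mother.
Jonas (type B, Rh-): no genotype consistent with that phenotype can produce a type-B Rh+ child with a type-A mother.

Jonas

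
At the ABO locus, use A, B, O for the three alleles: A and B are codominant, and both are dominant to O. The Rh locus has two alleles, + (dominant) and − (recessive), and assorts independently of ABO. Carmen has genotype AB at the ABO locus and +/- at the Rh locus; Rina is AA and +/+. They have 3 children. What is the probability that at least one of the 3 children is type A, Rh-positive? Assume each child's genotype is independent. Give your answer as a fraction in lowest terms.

ABO cross AB × AA → 1/2 A, 1/2 AB.
Rh cross +/- × +/+ → 1 Rh+; so P(type A, Rh-positive) = 1/2 × 1 = 1/2 per child.
P(none) = (1/2)^3 = 1/8; P(at least one) = 1 − 1/8 = 7/8.

7/8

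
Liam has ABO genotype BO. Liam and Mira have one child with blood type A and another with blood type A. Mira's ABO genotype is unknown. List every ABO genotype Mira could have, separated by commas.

For each candidate genotype of Mira, check whether crossing it with BO can produce every observed child phenotype.
  AA → possible child types {A, AB} ✓
  AB → possible child types {A, B, AB} ✓
  AO → possible child types {O, A, B, AB} ✓
  BB → possible child types {B} ✗
  BO → possible child types {O, B} ✗
  OO → possible child types {O, B} ✗

AA, AB, AO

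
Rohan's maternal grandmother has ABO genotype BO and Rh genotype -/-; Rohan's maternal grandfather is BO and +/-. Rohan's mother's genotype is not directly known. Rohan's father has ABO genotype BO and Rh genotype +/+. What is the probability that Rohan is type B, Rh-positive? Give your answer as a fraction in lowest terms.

3/4

Rohan's mother's ABO genotype from BO × BO: 1/4 BB, 1/2 BO, 1/4 OO.
Crossing each possibility with the father BO and summing P(type B): 1/4·1 + 1/2·3/4 + 1/4·1/2 = 3/4.
Similarly for Rh via the mother's Rh distribution: P(Rh+) = 1.
Independent loci: 3/4 × 1 = 3/4.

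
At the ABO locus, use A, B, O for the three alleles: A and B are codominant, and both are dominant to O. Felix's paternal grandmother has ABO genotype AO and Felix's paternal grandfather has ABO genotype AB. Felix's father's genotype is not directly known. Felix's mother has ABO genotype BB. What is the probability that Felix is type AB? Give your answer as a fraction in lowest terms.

Felix's father's ABO genotype from AO × AB: 1/4 AA, 1/4 AB, 1/4 AO, 1/4 BO.
Crossing each possibility with the mother BB and summing P(type AB): 1/4·1 + 1/4·1/2 + 1/4·1/2 + 1/4·0 = 1/2.

1/2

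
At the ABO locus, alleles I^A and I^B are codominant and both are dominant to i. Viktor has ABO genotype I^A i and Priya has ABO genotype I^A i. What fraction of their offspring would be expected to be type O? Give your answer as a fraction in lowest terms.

ABO cross I^A i × I^A i → offspring phenotypes: 1/4 O, 3/4 A.
So P(type O) = 1/4.

1/4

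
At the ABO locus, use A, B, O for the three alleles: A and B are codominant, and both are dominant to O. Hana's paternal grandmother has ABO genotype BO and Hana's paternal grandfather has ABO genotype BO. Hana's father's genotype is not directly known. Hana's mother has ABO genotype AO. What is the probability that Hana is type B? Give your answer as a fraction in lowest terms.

1/4

Hana's father's ABO genotype from BO × BO: 1/4 BB, 1/2 BO, 1/4 OO.
Crossing each possibility with the mother AO and summing P(type B): 1/4·1/2 + 1/2·1/4 + 1/4·0 = 1/4.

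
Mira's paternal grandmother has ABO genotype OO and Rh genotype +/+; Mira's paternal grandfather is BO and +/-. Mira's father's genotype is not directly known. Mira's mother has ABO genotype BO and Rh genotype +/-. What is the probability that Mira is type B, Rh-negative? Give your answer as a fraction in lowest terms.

Mira's father's ABO genotype from OO × BO: 1/2 BO, 1/2 OO.
Crossing each possibility with the mother BO and summing P(type B): 1/2·3/4 + 1/2·1/2 = 5/8.
Similarly for Rh via the father's Rh distribution: P(Rh-) = 1/8.
Independent loci: 5/8 × 1/8 = 5/64.

5/64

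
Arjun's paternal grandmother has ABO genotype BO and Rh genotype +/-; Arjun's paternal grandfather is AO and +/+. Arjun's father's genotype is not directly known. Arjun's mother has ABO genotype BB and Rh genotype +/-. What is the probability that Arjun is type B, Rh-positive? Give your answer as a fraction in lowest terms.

21/32

Arjun's father's ABO genotype from BO × AO: 1/4 AB, 1/4 AO, 1/4 BO, 1/4 OO.
Crossing each possibility with the mother BB and summing P(type B): 1/4·1/2 + 1/4·1/2 + 1/4·1 + 1/4·1 = 3/4.
Similarly for Rh via the father's Rh distribution: P(Rh+) = 7/8.
Independent loci: 3/4 × 7/8 = 21/32.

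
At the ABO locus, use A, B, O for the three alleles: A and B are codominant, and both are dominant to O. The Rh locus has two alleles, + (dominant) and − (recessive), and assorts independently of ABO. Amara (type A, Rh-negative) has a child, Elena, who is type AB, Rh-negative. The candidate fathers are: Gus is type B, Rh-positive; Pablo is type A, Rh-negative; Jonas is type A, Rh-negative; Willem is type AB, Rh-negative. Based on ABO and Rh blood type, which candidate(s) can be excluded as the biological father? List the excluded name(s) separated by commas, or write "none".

Pablo, Jonas

A candidate is excluded only if no genotype consistent with his phenotype could produce a type AB, Rh-negative child with a type A, Rh-negative mother.
Pablo (type A, Rh-): no genotype consistent with that phenotype can produce a type-AB Rh- child with a type-A mother.
Jonas (type A, Rh-): no genotype consistent with that phenotype can produce a type-AB Rh- child with a type-A mother.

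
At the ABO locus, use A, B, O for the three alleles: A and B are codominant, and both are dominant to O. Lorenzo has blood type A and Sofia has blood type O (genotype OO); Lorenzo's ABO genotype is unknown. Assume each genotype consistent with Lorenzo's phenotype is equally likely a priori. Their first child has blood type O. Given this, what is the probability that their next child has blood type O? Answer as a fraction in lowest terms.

1/2

Possible genotypes: Lorenzo ∈ {AA, AO}; Sofia ∈ {OO}.
Weight each parental genotype pair by prior × P(type-O child):
  AO × OO: posterior weight 1; P(next child type O) = 1/2.
Weighted sum = 1/2.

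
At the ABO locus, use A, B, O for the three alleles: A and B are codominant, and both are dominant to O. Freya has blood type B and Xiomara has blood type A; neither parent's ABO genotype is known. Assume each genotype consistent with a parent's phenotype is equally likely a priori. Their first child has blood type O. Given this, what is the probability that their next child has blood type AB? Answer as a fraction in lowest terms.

1/4

Possible genotypes: Freya ∈ {BB, BO}; Xiomara ∈ {AA, AO}.
Weight each parental genotype pair by prior × P(type-O child):
  BO × AO: posterior weight 1; P(next child type AB) = 1/4.
Weighted sum = 1/4.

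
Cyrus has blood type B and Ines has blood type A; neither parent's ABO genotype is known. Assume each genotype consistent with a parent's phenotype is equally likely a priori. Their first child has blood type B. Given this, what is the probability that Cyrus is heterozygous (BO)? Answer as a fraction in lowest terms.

Possible genotypes: Cyrus ∈ {BB, BO}; Ines ∈ {AA, AO}.
Weight each parental genotype pair by prior × P(type-B child):
  BB × AO: posterior weight 2/3.
  BO × AO: posterior weight 1/3.
Sum the posterior weight over pairs where Cyrus is BO: 1/3.

1/3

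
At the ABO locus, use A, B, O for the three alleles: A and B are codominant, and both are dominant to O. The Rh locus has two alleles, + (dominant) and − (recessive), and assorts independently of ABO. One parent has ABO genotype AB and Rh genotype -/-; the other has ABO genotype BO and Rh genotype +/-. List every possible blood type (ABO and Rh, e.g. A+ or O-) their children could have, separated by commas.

Gametes from AB × BO give offspring ABO genotypes AB, AO, BB, BO, i.e. phenotypes A, B, AB.
Rh cross -/- × +/- → phenotypes Rh+, Rh-.
Combining independently: A+, A-, B+, B-, AB+, AB-.

A+, A-, B+, B-, AB+, AB-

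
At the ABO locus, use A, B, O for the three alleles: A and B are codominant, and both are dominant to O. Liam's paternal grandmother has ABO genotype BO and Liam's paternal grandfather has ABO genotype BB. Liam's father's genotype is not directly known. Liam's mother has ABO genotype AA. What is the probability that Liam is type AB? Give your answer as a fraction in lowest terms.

3/4

Liam's father's ABO genotype from BO × BB: 1/2 BB, 1/2 BO.
Crossing each possibility with the mother AA and summing P(type AB): 1/2·1 + 1/2·1/2 = 3/4.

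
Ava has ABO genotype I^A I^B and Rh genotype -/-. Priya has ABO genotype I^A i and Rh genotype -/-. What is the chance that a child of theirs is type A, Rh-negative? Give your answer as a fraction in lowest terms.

ABO cross I^A I^B × I^A i → offspring phenotypes: 1/2 A, 1/4 B, 1/4 AB.
Rh cross -/- × -/- → 1 Rh-.
Independent loci: P(type A, Rh-negative) = 1/2 × 1 = 1/2.

1/2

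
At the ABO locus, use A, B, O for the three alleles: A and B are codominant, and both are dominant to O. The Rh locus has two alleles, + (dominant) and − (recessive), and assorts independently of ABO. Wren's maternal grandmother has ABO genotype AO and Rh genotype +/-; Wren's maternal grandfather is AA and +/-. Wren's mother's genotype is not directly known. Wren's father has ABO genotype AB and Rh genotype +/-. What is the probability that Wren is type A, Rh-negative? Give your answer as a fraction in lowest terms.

Wren's mother's ABO genotype from AO × AA: 1/2 AA, 1/2 AO.
Crossing each possibility with the father AB and summing P(type A): 1/2·1/2 + 1/2·1/2 = 1/2.
Similarly for Rh via the mother's Rh distribution: P(Rh-) = 1/4.
Independent loci: 1/2 × 1/4 = 1/8.

1/8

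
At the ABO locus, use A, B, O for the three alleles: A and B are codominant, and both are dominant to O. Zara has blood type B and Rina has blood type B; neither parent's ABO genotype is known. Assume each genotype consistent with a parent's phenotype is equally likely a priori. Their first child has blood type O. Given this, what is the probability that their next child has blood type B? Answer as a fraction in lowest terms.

3/4

Possible genotypes: Zara ∈ {BB, BO}; Rina ∈ {BB, BO}.
Weight each parental genotype pair by prior × P(type-O child):
  BO × BO: posterior weight 1; P(next child type B) = 3/4.
Weighted sum = 3/4.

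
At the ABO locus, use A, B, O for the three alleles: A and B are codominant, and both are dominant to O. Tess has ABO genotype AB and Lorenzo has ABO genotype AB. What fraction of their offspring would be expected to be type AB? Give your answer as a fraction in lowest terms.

1/2

ABO cross AB × AB → offspring phenotypes: 1/4 A, 1/4 B, 1/2 AB.
So P(type AB) = 1/2.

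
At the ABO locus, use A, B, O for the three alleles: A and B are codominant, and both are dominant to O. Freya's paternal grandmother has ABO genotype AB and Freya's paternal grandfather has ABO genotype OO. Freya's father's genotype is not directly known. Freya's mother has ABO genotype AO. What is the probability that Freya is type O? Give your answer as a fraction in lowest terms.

1/4

Freya's father's ABO genotype from AB × OO: 1/2 AO, 1/2 BO.
Crossing each possibility with the mother AO and summing P(type O): 1/2·1/4 + 1/2·1/4 = 1/4.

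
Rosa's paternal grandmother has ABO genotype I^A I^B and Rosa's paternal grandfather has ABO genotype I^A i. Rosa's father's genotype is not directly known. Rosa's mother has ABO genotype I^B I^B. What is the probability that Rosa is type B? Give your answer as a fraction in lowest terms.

1/2

Rosa's father's ABO genotype from I^A I^B × I^A i: 1/4 I^A I^A, 1/4 I^A I^B, 1/4 I^A i, 1/4 I^B i.
Crossing each possibility with the mother I^B I^B and summing P(type B): 1/4·0 + 1/4·1/2 + 1/4·1/2 + 1/4·1 = 1/2.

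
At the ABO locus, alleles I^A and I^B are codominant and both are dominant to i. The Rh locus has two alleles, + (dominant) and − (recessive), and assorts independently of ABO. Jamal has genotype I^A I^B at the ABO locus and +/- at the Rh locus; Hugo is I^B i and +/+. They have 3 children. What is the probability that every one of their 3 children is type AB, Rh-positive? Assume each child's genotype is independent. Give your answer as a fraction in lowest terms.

1/64

ABO cross I^A I^B × I^B i → 1/4 A, 1/2 B, 1/4 AB.
Rh cross +/- × +/+ → 1 Rh+; so P(type AB, Rh-positive) = 1/4 × 1 = 1/4 per child.
All 3 independent: (1/4)^3 = 1/64.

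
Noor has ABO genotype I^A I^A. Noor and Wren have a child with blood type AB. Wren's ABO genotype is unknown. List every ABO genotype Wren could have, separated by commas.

I^A I^B, I^B I^B, I^B i

For each candidate genotype of Wren, check whether crossing it with I^A I^A can produce every observed child phenotype.
  I^A I^A → possible child types {A} ✗
  I^A I^B → possible child types {A, AB} ✓
  I^A i → possible child types {A} ✗
  I^B I^B → possible child types {AB} ✓
  I^B i → possible child types {A, AB} ✓
  i i → possible child types {A} ✗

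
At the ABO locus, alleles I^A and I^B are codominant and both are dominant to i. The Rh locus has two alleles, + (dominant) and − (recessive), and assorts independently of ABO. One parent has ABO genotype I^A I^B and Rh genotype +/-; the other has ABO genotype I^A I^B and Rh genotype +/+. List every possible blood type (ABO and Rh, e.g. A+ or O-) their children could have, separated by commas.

A+, B+, AB+

Gametes from I^A I^B × I^A I^B give offspring ABO genotypes I^A I^A, I^A I^B, I^B I^B, i.e. phenotypes A, B, AB.
Rh cross +/- × +/+ → phenotypes Rh+.
Combining independently: A+, B+, AB+.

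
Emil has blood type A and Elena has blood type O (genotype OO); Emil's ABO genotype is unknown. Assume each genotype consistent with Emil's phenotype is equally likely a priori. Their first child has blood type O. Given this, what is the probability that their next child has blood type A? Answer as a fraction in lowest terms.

1/2

Possible genotypes: Emil ∈ {AA, AO}; Elena ∈ {OO}.
Weight each parental genotype pair by prior × P(type-O child):
  AO × OO: posterior weight 1; P(next child type A) = 1/2.
Weighted sum = 1/2.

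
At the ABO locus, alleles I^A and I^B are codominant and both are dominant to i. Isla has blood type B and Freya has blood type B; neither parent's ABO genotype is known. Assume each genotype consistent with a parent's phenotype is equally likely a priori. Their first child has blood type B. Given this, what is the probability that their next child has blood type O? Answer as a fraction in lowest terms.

Possible genotypes: Isla ∈ {I^B I^B, I^B i}; Freya ∈ {I^B I^B, I^B i}.
Weight each parental genotype pair by prior × P(type-B child):
  I^B I^B × I^B I^B: posterior weight 4/15; P(next child type O) = 0.
  I^B I^B × I^B i: posterior weight 4/15; P(next child type O) = 0.
  I^B i × I^B I^B: posterior weight 4/15; P(next child type O) = 0.
  I^B i × I^B i: posterior weight 1/5; P(next child type O) = 1/4.
Weighted sum = 1/20.

1/20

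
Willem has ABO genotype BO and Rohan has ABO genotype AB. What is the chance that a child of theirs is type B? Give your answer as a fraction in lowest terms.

1/2

ABO cross BO × AB → offspring phenotypes: 1/4 A, 1/2 B, 1/4 AB.
So P(type B) = 1/2.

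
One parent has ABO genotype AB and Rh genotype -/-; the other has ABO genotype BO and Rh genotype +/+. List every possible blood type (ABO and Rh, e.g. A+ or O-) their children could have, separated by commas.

Gametes from AB × BO give offspring ABO genotypes AB, AO, BB, BO, i.e. phenotypes A, B, AB.
Rh cross -/- × +/+ → phenotypes Rh+.
Combining independently: A+, B+, AB+.

A+, B+, AB+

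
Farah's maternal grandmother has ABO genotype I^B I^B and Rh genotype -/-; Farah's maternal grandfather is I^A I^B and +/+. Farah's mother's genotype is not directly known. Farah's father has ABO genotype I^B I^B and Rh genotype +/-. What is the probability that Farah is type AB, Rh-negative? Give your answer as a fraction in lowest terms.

1/16

Farah's mother's ABO genotype from I^B I^B × I^A I^B: 1/2 I^A I^B, 1/2 I^B I^B.
Crossing each possibility with the father I^B I^B and summing P(type AB): 1/2·1/2 + 1/2·0 = 1/4.
Similarly for Rh via the mother's Rh distribution: P(Rh-) = 1/4.
Independent loci: 1/4 × 1/4 = 1/16.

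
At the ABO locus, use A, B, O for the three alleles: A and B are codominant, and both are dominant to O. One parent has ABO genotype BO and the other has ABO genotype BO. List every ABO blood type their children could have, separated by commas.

Gametes from BO × BO give offspring ABO genotypes BB, BO, OO, i.e. phenotypes O, B.

O, B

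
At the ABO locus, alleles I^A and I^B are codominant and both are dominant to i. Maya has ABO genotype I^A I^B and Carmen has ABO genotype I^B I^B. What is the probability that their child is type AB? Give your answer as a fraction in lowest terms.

ABO cross I^A I^B × I^B I^B → offspring phenotypes: 1/2 B, 1/2 AB.
So P(type AB) = 1/2.

1/2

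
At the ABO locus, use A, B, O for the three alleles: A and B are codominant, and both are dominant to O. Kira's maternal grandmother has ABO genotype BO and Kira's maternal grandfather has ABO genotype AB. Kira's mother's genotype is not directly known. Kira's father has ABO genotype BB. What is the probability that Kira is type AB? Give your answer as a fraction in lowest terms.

1/4

Kira's mother's ABO genotype from BO × AB: 1/4 AB, 1/4 AO, 1/4 BB, 1/4 BO.
Crossing each possibility with the father BB and summing P(type AB): 1/4·1/2 + 1/4·1/2 + 1/4·0 + 1/4·0 = 1/4.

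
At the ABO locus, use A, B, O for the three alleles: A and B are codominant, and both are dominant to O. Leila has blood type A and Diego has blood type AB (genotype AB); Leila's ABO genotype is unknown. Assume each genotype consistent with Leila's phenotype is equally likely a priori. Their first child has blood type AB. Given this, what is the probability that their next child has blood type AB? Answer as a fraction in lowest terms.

5/12

Possible genotypes: Leila ∈ {AA, AO}; Diego ∈ {AB}.
Weight each parental genotype pair by prior × P(type-AB child):
  AA × AB: posterior weight 2/3; P(next child type AB) = 1/2.
  AO × AB: posterior weight 1/3; P(next child type AB) = 1/4.
Weighted sum = 5/12.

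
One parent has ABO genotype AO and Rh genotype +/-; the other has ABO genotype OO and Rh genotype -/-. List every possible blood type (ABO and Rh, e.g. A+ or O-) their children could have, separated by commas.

O+, O-, A+, A-

Gametes from AO × OO give offspring ABO genotypes AO, OO, i.e. phenotypes O, A.
Rh cross +/- × -/- → phenotypes Rh+, Rh-.
Combining independently: O+, O-, A+, A-.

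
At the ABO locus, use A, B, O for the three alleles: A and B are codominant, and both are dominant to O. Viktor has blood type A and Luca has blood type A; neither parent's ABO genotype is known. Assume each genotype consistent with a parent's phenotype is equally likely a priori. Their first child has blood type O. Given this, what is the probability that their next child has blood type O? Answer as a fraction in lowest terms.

1/4

Possible genotypes: Viktor ∈ {AA, AO}; Luca ∈ {AA, AO}.
Weight each parental genotype pair by prior × P(type-O child):
  AO × AO: posterior weight 1; P(next child type O) = 1/4.
Weighted sum = 1/4.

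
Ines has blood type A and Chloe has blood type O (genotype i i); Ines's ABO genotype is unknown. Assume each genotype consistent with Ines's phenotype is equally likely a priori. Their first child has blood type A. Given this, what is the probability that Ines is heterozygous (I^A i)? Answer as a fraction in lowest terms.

1/3

Possible genotypes: Ines ∈ {I^A I^A, I^A i}; Chloe ∈ {i i}.
Weight each parental genotype pair by prior × P(type-A child):
  I^A I^A × i i: posterior weight 2/3.
  I^A i × i i: posterior weight 1/3.
Sum the posterior weight over pairs where Ines is I^A i: 1/3.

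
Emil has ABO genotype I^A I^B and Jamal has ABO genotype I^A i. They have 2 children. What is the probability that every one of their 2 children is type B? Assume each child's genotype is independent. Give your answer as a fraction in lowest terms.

ABO cross I^A I^B × I^A i → 1/2 A, 1/4 B, 1/4 AB.
So P(type B) = 1/4 per child.
All 2 independent: (1/4)^2 = 1/16.

1/16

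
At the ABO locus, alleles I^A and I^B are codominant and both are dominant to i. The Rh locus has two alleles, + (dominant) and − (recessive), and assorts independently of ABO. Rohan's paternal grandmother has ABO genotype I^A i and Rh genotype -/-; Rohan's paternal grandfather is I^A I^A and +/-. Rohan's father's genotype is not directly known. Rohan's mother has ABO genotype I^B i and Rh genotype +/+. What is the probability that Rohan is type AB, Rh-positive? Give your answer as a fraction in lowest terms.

3/8

Rohan's father's ABO genotype from I^A i × I^A I^A: 1/2 I^A I^A, 1/2 I^A i.
Crossing each possibility with the mother I^B i and summing P(type AB): 1/2·1/2 + 1/2·1/4 = 3/8.
Similarly for Rh via the father's Rh distribution: P(Rh+) = 1.
Independent loci: 3/8 × 1 = 3/8.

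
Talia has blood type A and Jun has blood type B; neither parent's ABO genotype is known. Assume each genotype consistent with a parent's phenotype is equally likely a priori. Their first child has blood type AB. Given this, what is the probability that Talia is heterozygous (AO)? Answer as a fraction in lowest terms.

1/3

Possible genotypes: Talia ∈ {AA, AO}; Jun ∈ {BB, BO}.
Weight each parental genotype pair by prior × P(type-AB child):
  AA × BB: posterior weight 4/9.
  AA × BO: posterior weight 2/9.
  AO × BB: posterior weight 2/9.
  AO × BO: posterior weight 1/9.
Sum the posterior weight over pairs where Talia is AO: 1/3.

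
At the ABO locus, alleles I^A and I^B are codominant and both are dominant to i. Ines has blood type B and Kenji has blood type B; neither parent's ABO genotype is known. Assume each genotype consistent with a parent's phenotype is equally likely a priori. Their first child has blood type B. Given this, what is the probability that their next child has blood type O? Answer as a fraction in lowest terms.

Possible genotypes: Ines ∈ {I^B I^B, I^B i}; Kenji ∈ {I^B I^B, I^B i}.
Weight each parental genotype pair by prior × P(type-B child):
  I^B I^B × I^B I^B: posterior weight 4/15; P(next child type O) = 0.
  I^B I^B × I^B i: posterior weight 4/15; P(next child type O) = 0.
  I^B i × I^B I^B: posterior weight 4/15; P(next child type O) = 0.
  I^B i × I^B i: posterior weight 1/5; P(next child type O) = 1/4.
Weighted sum = 1/20.

1/20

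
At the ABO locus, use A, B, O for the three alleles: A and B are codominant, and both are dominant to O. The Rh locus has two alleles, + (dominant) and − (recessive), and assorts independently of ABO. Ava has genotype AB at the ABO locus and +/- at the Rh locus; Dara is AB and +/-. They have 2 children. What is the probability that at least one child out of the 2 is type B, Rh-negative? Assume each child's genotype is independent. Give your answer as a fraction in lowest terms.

31/256

ABO cross AB × AB → 1/4 A, 1/4 B, 1/2 AB.
Rh cross +/- × +/- → 3/4 Rh+, 1/4 Rh-; so P(type B, Rh-negative) = 1/4 × 1/4 = 1/16 per child.
P(none) = (15/16)^2 = 225/256; P(at least one) = 1 − 225/256 = 31/256.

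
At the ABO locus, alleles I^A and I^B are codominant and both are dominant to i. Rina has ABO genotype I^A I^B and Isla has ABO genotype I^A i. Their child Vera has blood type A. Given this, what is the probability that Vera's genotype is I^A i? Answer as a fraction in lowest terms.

Cross I^A I^B × I^A i → 1/4 I^A I^A, 1/4 I^A I^B, 1/4 I^A i, 1/4 I^B i.
Type-A genotypes among offspring: I^A I^A (1/4), I^A i (1/4); total 1/2.
P(I^A i | type A) = (1/4) / (1/2) = 1/2.

1/2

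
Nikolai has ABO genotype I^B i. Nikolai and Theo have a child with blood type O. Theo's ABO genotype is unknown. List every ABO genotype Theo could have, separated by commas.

For each candidate genotype of Theo, check whether crossing it with I^B i can produce every observed child phenotype.
  I^A I^A → possible child types {A, AB} ✗
  I^A I^B → possible child types {A, B, AB} ✗
  I^A i → possible child types {O, A, B, AB} ✓
  I^B I^B → possible child types {B} ✗
  I^B i → possible child types {O, B} ✓
  i i → possible child types {O, B} ✓

I^A i, I^B i, i i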